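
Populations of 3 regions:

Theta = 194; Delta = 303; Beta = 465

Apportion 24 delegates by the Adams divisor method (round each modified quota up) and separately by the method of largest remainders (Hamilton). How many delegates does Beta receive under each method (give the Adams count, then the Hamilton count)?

Adams: Theta 5, Delta 8, Beta 11.
Hamilton: Theta 5, Delta 7, Beta 12.
Beta gets 11 under Adams and 12 under Hamilton.

11 and 12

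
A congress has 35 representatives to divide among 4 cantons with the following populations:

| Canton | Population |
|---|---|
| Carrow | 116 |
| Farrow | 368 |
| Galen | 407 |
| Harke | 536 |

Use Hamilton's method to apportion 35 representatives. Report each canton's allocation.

Total 1427; standard divisor 1427/35 ≈ 40.771.
Standard quotas: Carrow 2.845, Farrow 9.026, Galen 9.982, Harke 13.146.
Lower quotas: Carrow 2, Farrow 9, Galen 9, Harke 13 (sum 33, leaving 2 seats).
Remainders in descending order: Galen 0.982, Carrow 0.845, Harke 0.146, Farrow 0.026.
Largest remainders: Galen, Carrow receive the extra seats.

Carrow 3; Farrow 9; Galen 10; Harke 13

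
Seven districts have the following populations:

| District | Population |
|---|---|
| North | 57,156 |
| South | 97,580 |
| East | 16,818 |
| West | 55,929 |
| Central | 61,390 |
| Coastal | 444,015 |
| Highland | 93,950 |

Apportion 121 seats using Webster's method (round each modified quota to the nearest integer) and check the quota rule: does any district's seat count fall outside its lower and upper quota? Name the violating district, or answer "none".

Coastal

Standard quotas: North 8.364, South 14.280, East 2.461, West 8.185, Central 8.984, Coastal 64.977, Highland 13.749.
Webster allocation: North 8, South 14, East 2, West 8, Central 9, Coastal 66, Highland 14.
Coastal has quota 64.977 (lower 64, upper 65) but receives 66 — outside the quota interval.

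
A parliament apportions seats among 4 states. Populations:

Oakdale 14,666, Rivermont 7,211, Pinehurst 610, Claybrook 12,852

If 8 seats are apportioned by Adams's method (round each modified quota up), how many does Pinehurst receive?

1

Standard divisor 35339/8 ≈ 4417.375; standard quotas: Oakdale 3.320, Rivermont 1.632, Pinehurst 0.138, Claybrook 2.909.
Rounding up gives 4, 2, 1, 3 = 10 seats, so the divisor must be adjusted.
With modified divisor 6800: modified quotas Oakdale 2.157, Rivermont 1.060, Pinehurst 0.090, Claybrook 1.890.
Rounding up: Oakdale 3, Rivermont 2, Pinehurst 1, Claybrook 2 (total 8).
Pinehurst receives 1.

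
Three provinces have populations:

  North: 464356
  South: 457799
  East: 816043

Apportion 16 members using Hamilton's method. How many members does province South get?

Standard divisor: 1738198 ÷ 16 ≈ 108637.375.
Standard quotas: North 4.2744, South 4.2140, East 7.5116.
Lower quotas: North 4, South 4, East 7 (sum 15, leaving 1 seat).
Remainders in descending order: East 0.5116, North 0.2744, South 0.2140.
Largest remainder: East receives the extra seat.
South receives 4.

4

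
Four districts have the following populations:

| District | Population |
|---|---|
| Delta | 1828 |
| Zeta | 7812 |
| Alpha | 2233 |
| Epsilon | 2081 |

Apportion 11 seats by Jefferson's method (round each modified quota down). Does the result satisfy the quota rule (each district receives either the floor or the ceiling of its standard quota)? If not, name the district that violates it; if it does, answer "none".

none

Standard quotas: Delta 1.441, Zeta 6.158, Alpha 1.760, Epsilon 1.640.
Jefferson allocation: Delta 1, Zeta 7, Alpha 2, Epsilon 1.
Every allocation lies between the lower and upper quota.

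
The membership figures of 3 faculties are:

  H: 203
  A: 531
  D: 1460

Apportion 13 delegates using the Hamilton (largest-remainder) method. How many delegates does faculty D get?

9

Total 2194; standard divisor 2194/13 ≈ 168.769.
Standard quotas: H 1.203, A 3.146, D 8.651.
Lower quotas: H 1, A 3, D 8 (sum 12, leaving 1 seat).
Remainders in descending order: D 0.651, H 0.203, A 0.146.
Largest remainder: D receives the extra seat.
D receives 9.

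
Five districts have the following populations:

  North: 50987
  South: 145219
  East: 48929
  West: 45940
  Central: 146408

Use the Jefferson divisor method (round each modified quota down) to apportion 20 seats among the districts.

Standard divisor 437483/20 ≈ 21874.15; standard quotas: North 2.331, South 6.639, East 2.237, West 2.100, Central 6.693.
Rounding down gives 2, 6, 2, 2, 6 = 18 seats, so the divisor must be adjusted.
With modified divisor 19500: modified quotas North 2.615, South 7.447, East 2.509, West 2.356, Central 7.508.
Rounding down: North 2, South 7, East 2, West 2, Central 7 (total 20).

North 2, South 7, East 2, West 2, Central 7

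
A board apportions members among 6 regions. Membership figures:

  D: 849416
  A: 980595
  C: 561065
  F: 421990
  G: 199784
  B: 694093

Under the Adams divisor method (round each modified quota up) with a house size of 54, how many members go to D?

Standard divisor 3706943/54 ≈ 68647.093; standard quotas: D 12.374, A 14.285, C 8.173, F 6.147, G 2.910, B 10.111.
Rounding up gives 13, 15, 9, 7, 3, 11 = 58 seats, so the divisor must be adjusted.
With modified divisor 70600: modified quotas D 12.031, A 13.889, C 7.947, F 5.977, G 2.830, B 9.831.
Rounding up: D 13, A 14, C 8, F 6, G 3, B 10 (total 54).
D receives 13.

13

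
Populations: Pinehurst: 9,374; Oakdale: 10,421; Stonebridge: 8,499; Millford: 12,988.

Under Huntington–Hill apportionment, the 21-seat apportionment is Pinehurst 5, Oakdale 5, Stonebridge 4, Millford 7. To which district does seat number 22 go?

Oakdale

Priority for the next seat is population ÷ (√(s·(s+1))).
Priorities: Pinehurst 1711.450, Oakdale 1902.606, Stonebridge 1900.434, Millford 1735.595.
Highest priority: Oakdale.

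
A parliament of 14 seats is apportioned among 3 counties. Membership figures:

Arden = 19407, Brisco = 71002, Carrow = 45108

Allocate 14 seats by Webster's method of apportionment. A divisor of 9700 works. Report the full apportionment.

Arden=2; Brisco=7; Carrow=5

With modified divisor 9700: modified quotas Arden 2.001, Brisco 7.320, Carrow 4.650.
Rounding to the nearest integer: Arden 2, Brisco 7, Carrow 5 (total 14).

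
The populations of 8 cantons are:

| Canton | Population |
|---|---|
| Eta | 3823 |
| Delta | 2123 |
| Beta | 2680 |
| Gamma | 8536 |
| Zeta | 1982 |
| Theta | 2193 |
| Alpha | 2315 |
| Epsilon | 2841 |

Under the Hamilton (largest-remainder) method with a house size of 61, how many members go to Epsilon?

Standard divisor: 26493 ÷ 61 ≈ 434.311.
Standard quotas: Eta 8.8024, Delta 4.8882, Beta 6.1707, Gamma 19.6541, Zeta 4.5635, Theta 5.0494, Alpha 5.3303, Epsilon 6.5414.
Lower quotas: Eta 8, Delta 4, Beta 6, Gamma 19, Zeta 4, Theta 5, Alpha 5, Epsilon 6 (sum 57, leaving 4 seats).
Remainders in descending order: Delta 0.8882, Eta 0.8024, Gamma 0.6541, Zeta 0.5635, Epsilon 0.5414, Alpha 0.3303, Beta 0.1707, Theta 0.0494.
The surplus seats go to Delta, Eta, Gamma, Zeta.
Epsilon receives 6.

6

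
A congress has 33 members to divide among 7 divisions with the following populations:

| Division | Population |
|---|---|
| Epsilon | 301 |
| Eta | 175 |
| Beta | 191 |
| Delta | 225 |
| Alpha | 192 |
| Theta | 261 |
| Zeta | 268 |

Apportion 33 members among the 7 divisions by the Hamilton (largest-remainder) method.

Epsilon: 6; Eta: 4; Beta: 4; Delta: 5; Alpha: 4; Theta: 5; Zeta: 5

The standard divisor is 1613/33 ≈ 48.879.
Standard quotas: Epsilon 6.158, Eta 3.580, Beta 3.908, Delta 4.603, Alpha 3.928, Theta 5.340, Zeta 5.483.
Lower quotas: Epsilon 6, Eta 3, Beta 3, Delta 4, Alpha 3, Theta 5, Zeta 5 (sum 29, leaving 4 seats).
Remainders in descending order: Alpha 0.928, Beta 0.908, Delta 0.603, Eta 0.580, Zeta 0.483, Theta 0.340, Epsilon 0.158.
The surplus seats go to Alpha, Beta, Delta, Eta.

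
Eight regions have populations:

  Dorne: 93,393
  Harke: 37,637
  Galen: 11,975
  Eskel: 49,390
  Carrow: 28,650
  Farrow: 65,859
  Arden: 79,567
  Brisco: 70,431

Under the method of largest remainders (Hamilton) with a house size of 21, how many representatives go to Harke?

The standard divisor is 436902/21 ≈ 20804.857.
Standard quotas: Dorne 4.4890, Harke 1.8090, Galen 0.5756, Eskel 2.3740, Carrow 1.3771, Farrow 3.1656, Arden 3.8244, Brisco 3.3853.
Lower quotas: Dorne 4, Harke 1, Galen 0, Eskel 2, Carrow 1, Farrow 3, Arden 3, Brisco 3 (sum 17, leaving 4 seats).
Remainders in descending order: Arden 0.8244, Harke 0.8090, Galen 0.5756, Dorne 0.4890, Brisco 0.3853, Carrow 0.3771, Eskel 0.3740, Farrow 0.1656.
The surplus seats go to Arden, Harke, Galen, Dorne.
Harke receives 2.

2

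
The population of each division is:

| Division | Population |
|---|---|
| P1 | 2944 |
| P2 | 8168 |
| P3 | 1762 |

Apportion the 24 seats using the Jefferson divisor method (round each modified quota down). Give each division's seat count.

P1 5, P2 16, P3 3

Standard divisor 12874/24 ≈ 536.417; standard quotas: P1 5.488, P2 15.227, P3 3.285.
Rounding down gives 5, 15, 3 = 23 seats, so the divisor must be adjusted.
With modified divisor 500: modified quotas P1 5.888, P2 16.336, P3 3.524.
Rounding down: P1 5, P2 16, P3 3 (total 24).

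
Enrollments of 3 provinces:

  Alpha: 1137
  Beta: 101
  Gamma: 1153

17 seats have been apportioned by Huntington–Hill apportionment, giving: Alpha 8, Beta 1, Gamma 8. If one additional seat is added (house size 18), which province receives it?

Priority for the next seat is population ÷ (√(s·(s+1))).
Priorities: Alpha 133.997, Beta 71.418, Gamma 135.882.
Highest priority: Gamma.

Gamma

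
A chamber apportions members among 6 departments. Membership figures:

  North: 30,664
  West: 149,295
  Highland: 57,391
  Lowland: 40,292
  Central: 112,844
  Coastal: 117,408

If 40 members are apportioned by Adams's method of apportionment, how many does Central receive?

9

Standard divisor 507894/40 ≈ 12697.35; standard quotas: North 2.415, West 11.758, Highland 4.520, Lowland 3.173, Central 8.887, Coastal 9.247.
Rounding up gives 3, 12, 5, 4, 9, 10 = 43 seats, so the divisor must be adjusted.
With modified divisor 13800: modified quotas North 2.222, West 10.818, Highland 4.159, Lowland 2.920, Central 8.177, Coastal 8.508.
Rounding up: North 3, West 11, Highland 5, Lowland 3, Central 9, Coastal 9 (total 40).
Central receives 9.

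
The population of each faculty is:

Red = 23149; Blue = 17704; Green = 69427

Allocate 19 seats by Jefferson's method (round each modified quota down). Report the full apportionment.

Red 4, Blue 3, Green 12

Standard divisor 110280/19 ≈ 5804.211; standard quotas: Red 3.988, Blue 3.050, Green 11.961.
Rounding down gives 3, 3, 11 = 17 seats, so the divisor must be adjusted.
With modified divisor 5600: modified quotas Red 4.134, Blue 3.161, Green 12.398.
Rounding down: Red 4, Blue 3, Green 12 (total 19).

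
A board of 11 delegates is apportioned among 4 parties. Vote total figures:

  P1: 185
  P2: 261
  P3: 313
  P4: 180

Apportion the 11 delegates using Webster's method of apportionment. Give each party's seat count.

P1 2, P2 3, P3 4, P4 2

Standard divisor 939/11 ≈ 85.364; standard quotas: P1 2.167, P2 3.058, P3 3.667, P4 2.109.
Rounding to the nearest integer gives P1 2, P2 3, P3 4, P4 2 — total 11, matching the house size, so no adjustment is needed.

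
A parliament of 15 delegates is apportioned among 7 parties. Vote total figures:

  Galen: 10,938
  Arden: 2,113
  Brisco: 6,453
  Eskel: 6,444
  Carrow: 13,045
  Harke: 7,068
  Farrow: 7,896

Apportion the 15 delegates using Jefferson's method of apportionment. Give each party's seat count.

Standard divisor 53957/15 ≈ 3597.133; standard quotas: Galen 3.041, Arden 0.587, Brisco 1.794, Eskel 1.791, Carrow 3.626, Harke 1.965, Farrow 2.195.
Rounding down gives 3, 0, 1, 1, 3, 1, 2 = 11 seats, so the divisor must be adjusted.
With modified divisor 3000: modified quotas Galen 3.646, Arden 0.704, Brisco 2.151, Eskel 2.148, Carrow 4.348, Harke 2.356, Farrow 2.632.
Rounding down: Galen 3, Arden 0, Brisco 2, Eskel 2, Carrow 4, Harke 2, Farrow 2 (total 15).

Galen=3; Arden=0; Brisco=2; Eskel=2; Carrow=4; Harke=2; Farrow=2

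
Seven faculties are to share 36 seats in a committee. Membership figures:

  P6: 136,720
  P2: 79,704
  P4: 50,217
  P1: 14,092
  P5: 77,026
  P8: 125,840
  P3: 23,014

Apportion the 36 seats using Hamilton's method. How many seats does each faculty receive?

The standard divisor is 506613/36 ≈ 14072.583.
Standard quotas: P6 9.7153, P2 5.6638, P4 3.5684, P1 1.0014, P5 5.4735, P8 8.9422, P3 1.6354.
Lower quotas: P6 9, P2 5, P4 3, P1 1, P5 5, P8 8, P3 1 (sum 32, leaving 4 seats).
Remainders in descending order: P8 0.9422, P6 0.7153, P2 0.6638, P3 0.6354, P4 0.5684, P5 0.4735, P1 0.0014.
The surplus seats go to P8, P6, P2, P3.

P6=10, P2=6, P4=3, P1=1, P5=5, P8=9, P3=2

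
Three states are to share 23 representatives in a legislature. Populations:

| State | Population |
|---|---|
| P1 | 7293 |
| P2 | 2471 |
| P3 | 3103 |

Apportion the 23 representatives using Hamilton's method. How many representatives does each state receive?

The standard divisor is 12867/23 ≈ 559.435.
Standard quotas: P1 13.0364, P2 4.4170, P3 5.5467.
Lower quotas: P1 13, P2 4, P3 5 (sum 22, leaving 1 seat).
Remainders in descending order: P3 0.5467, P2 0.4170, P1 0.0364.
The surplus seat goes to P3.

P1 13, P2 4, P3 6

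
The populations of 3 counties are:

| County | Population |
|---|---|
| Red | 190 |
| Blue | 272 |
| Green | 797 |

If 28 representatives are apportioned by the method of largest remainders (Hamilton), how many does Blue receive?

6

The standard divisor is 1259/28 ≈ 44.964.
Standard quotas: Red 4.226, Blue 6.049, Green 17.725.
Lower quotas: Red 4, Blue 6, Green 17 (sum 27, leaving 1 seat).
Remainders in descending order: Green 0.725, Red 0.226, Blue 0.049.
The surplus seat goes to Green.
Blue receives 6.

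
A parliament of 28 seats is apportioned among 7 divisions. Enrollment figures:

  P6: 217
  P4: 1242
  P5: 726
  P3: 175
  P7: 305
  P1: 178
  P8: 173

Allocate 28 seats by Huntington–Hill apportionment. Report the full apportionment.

With divisor 115: modified quotas P6 1.887, P4 10.800, P5 6.313, P3 1.522, P7 2.652, P1 1.548, P8 1.504.
Geometric-mean thresholds: P6 √(1·2)=1.414, P4 √(10·11)=10.488, P5 √(6·7)=6.481, P3 √(1·2)=1.414, P7 √(2·3)=2.449, P1 √(1·2)=1.414, P8 √(1·2)=1.414.
Each quota rounded against its threshold gives P6 2, P4 11, P5 6, P3 2, P7 3, P1 2, P8 2 (total 28).

P6 2; P4 11; P5 6; P3 2; P7 3; P1 2; P8 2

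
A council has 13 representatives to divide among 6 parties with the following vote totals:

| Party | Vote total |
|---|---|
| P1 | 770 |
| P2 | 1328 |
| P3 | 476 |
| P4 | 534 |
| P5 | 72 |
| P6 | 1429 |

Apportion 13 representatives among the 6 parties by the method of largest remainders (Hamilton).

P1 2, P2 4, P3 1, P4 2, P5 0, P6 4

Standard divisor: 4609 ÷ 13 ≈ 354.538.
Standard quotas: P1 2.172, P2 3.746, P3 1.343, P4 1.506, P5 0.203, P6 4.031.
Lower quotas: P1 2, P2 3, P3 1, P4 1, P5 0, P6 4 (sum 11, leaving 2 seats).
Remainders in descending order: P2 0.746, P4 0.506, P3 0.343, P5 0.203, P1 0.172, P6 0.031.
The surplus seats go to P2, P4.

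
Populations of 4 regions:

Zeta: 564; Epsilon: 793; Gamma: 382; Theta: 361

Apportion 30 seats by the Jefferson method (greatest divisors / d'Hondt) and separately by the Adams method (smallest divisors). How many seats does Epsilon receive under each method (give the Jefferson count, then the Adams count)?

12 and 11

Jefferson: Zeta 8, Epsilon 12, Gamma 5, Theta 5.
Adams: Zeta 8, Epsilon 11, Gamma 6, Theta 5.
Epsilon gets 12 under Jefferson and 11 under Adams.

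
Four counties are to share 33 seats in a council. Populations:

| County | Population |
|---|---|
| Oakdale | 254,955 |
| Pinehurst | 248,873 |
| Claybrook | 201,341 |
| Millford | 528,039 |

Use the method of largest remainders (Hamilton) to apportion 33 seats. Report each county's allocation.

Oakdale 7, Pinehurst 7, Claybrook 5, Millford 14

Total 1233208; standard divisor 1233208/33 ≈ 37369.939.
Standard quotas: Oakdale 6.8225, Pinehurst 6.6597, Claybrook 5.3878, Millford 14.1300.
Lower quotas: Oakdale 6, Pinehurst 6, Claybrook 5, Millford 14 (sum 31, leaving 2 seats).
Remainders in descending order: Oakdale 0.8225, Pinehurst 0.6597, Claybrook 0.3878, Millford 0.1300.
The surplus seats go to Oakdale, Pinehurst.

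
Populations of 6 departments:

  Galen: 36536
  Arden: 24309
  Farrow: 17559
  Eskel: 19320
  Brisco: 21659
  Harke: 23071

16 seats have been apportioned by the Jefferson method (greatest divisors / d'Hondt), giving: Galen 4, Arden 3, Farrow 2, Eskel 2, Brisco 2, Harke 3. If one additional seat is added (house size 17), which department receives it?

Priority for the next seat is population ÷ (current seats + 1).
Priorities: Galen 7307.200, Arden 6077.250, Farrow 5853.000, Eskel 6440.000, Brisco 7219.667, Harke 5767.750.
Highest priority: Galen.

Galen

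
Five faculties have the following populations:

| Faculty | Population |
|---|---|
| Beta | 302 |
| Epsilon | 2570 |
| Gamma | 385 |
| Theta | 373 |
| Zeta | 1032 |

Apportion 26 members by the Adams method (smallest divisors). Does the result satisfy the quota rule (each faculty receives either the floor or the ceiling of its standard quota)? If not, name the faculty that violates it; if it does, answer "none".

Standard quotas: Beta 1.684, Epsilon 14.333, Gamma 2.147, Theta 2.080, Zeta 5.755.
Adams allocation: Beta 2, Epsilon 14, Gamma 2, Theta 2, Zeta 6.
Every allocation lies between the lower and upper quota.

none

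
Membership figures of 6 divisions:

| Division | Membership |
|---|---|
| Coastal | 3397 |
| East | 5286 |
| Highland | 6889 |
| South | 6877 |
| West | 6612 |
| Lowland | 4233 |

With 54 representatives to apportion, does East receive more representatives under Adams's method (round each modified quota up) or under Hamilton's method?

Hamilton

Adams: Coastal 6, East 8, Highland 11, South 11, West 11, Lowland 7.
Hamilton: Coastal 5, East 9, Highland 11, South 11, West 11, Lowland 7.
East gets 8 under Adams and 9 under Hamilton.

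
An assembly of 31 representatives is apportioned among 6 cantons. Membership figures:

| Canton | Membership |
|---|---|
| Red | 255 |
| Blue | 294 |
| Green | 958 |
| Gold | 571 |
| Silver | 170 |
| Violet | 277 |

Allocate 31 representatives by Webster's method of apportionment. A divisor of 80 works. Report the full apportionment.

Red: 3, Blue: 4, Green: 12, Gold: 7, Silver: 2, Violet: 3

With modified divisor 80: modified quotas Red 3.188, Blue 3.675, Green 11.975, Gold 7.138, Silver 2.125, Violet 3.462.
Rounding to the nearest integer: Red 3, Blue 4, Green 12, Gold 7, Silver 2, Violet 3 (total 31).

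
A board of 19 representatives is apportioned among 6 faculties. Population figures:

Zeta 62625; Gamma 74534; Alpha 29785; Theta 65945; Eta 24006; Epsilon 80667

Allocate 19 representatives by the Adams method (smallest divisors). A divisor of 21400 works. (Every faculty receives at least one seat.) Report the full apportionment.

Zeta=3, Gamma=4, Alpha=2, Theta=4, Eta=2, Epsilon=4

With modified divisor 21400: modified quotas Zeta 2.926, Gamma 3.483, Alpha 1.392, Theta 3.082, Eta 1.122, Epsilon 3.769.
Rounding up: Zeta 3, Gamma 4, Alpha 2, Theta 4, Eta 2, Epsilon 4 (total 19).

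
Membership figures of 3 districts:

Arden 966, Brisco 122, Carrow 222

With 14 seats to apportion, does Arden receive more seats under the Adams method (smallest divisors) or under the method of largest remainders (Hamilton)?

Adams: Arden 9, Brisco 2, Carrow 3.
Hamilton: Arden 10, Brisco 1, Carrow 3.
Arden gets 9 under Adams and 10 under Hamilton.

Hamilton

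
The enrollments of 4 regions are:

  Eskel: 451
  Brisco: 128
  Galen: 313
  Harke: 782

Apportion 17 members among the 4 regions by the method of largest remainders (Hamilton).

Total 1674; standard divisor 1674/17 ≈ 98.471.
Standard quotas: Eskel 4.580, Brisco 1.300, Galen 3.179, Harke 7.941.
Lower quotas: Eskel 4, Brisco 1, Galen 3, Harke 7 (sum 15, leaving 2 seats).
Remainders in descending order: Harke 0.941, Eskel 0.580, Brisco 0.300, Galen 0.179.
Largest remainders: Harke, Eskel receive the extra seats.

Eskel=5, Brisco=1, Galen=3, Harke=8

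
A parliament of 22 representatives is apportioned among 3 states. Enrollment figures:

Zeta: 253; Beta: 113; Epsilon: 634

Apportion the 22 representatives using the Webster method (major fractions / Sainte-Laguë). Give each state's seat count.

Standard divisor 1000/22 ≈ 45.455; standard quotas: Zeta 5.566, Beta 2.486, Epsilon 13.948.
Rounding to the nearest integer gives Zeta 6, Beta 2, Epsilon 14 — total 22, matching the house size, so no adjustment is needed.

Zeta 6, Beta 2, Epsilon 14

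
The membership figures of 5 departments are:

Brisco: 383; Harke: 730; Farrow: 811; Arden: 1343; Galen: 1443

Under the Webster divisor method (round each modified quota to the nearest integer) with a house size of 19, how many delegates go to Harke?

Standard divisor 4710/19 ≈ 247.895; standard quotas: Brisco 1.545, Harke 2.945, Farrow 3.272, Arden 5.418, Galen 5.821.
Rounding to the nearest integer gives Brisco 2, Harke 3, Farrow 3, Arden 5, Galen 6 — total 19, matching the house size, so no adjustment is needed.
Harke receives 3.

3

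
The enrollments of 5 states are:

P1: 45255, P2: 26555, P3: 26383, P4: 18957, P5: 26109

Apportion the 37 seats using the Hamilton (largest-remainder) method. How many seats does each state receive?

P1 11; P2 7; P3 7; P4 5; P5 7

The standard divisor is 143259/37 ≈ 3871.865.
Standard quotas: P1 11.6882, P2 6.8585, P3 6.8140, P4 4.8961, P5 6.7433.
Lower quotas: P1 11, P2 6, P3 6, P4 4, P5 6 (sum 33, leaving 4 seats).
Remainders in descending order: P4 0.8961, P2 0.8585, P3 0.8140, P5 0.7433, P1 0.6882.
The surplus seats go to P4, P2, P3, P5.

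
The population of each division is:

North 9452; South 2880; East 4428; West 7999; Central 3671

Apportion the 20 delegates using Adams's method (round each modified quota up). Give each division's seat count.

North 6, South 2, East 3, West 6, Central 3

Standard divisor 28430/20 ≈ 1421.5; standard quotas: North 6.649, South 2.026, East 3.115, West 5.627, Central 2.582.
Rounding up gives 7, 3, 4, 6, 3 = 23 seats, so the divisor must be adjusted.
With modified divisor 1590: modified quotas North 5.945, South 1.811, East 2.785, West 5.031, Central 2.309.
Rounding up: North 6, South 2, East 3, West 6, Central 3 (total 20).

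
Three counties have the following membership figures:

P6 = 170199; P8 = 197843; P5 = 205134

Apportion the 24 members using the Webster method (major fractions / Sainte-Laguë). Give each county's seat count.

Standard divisor 573176/24 ≈ 23882.333; standard quotas: P6 7.127, P8 8.284, P5 8.589.
Rounding to the nearest integer gives P6 7, P8 8, P5 9 — total 24, matching the house size, so no adjustment is needed.

P6 7; P8 8; P5 9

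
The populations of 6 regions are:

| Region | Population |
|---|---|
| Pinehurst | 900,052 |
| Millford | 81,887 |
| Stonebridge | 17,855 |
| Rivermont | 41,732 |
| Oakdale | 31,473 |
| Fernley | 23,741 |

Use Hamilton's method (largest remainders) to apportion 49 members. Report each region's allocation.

Pinehurst: 40; Millford: 4; Stonebridge: 1; Rivermont: 2; Oakdale: 1; Fernley: 1

Standard divisor: 1096740 ÷ 49 ≈ 22382.449.
Standard quotas: Pinehurst 40.2124, Millford 3.6585, Stonebridge 0.7977, Rivermont 1.8645, Oakdale 1.4061, Fernley 1.0607.
Lower quotas: Pinehurst 40, Millford 3, Stonebridge 0, Rivermont 1, Oakdale 1, Fernley 1 (sum 46, leaving 3 seats).
Remainders in descending order: Rivermont 0.8645, Stonebridge 0.7977, Millford 0.6585, Oakdale 0.4061, Pinehurst 0.2124, Fernley 0.0607.
The surplus seats go to Rivermont, Stonebridge, Millford.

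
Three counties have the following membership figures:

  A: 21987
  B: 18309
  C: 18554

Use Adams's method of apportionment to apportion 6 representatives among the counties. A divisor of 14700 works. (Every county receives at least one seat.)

With modified divisor 14700: modified quotas A 1.496, B 1.246, C 1.262.
Rounding up: A 2, B 2, C 2 (total 6).

A 2, B 2, C 2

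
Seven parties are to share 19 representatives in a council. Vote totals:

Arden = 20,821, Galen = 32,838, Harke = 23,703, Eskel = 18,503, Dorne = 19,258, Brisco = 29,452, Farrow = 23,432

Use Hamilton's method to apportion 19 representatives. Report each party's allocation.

Total 168007; standard divisor 168007/19 ≈ 8842.474.
Standard quotas: Arden 2.3547, Galen 3.7137, Harke 2.6806, Eskel 2.0925, Dorne 2.1779, Brisco 3.3307, Farrow 2.6499.
Lower quotas: Arden 2, Galen 3, Harke 2, Eskel 2, Dorne 2, Brisco 3, Farrow 2 (sum 16, leaving 3 seats).
Remainders in descending order: Galen 0.7137, Harke 0.6806, Farrow 0.6499, Arden 0.3547, Brisco 0.3307, Dorne 0.1779, Eskel 0.0925.
Largest remainders: Galen, Harke, Farrow receive the extra seats.

Arden=2; Galen=4; Harke=3; Eskel=2; Dorne=2; Brisco=3; Farrow=3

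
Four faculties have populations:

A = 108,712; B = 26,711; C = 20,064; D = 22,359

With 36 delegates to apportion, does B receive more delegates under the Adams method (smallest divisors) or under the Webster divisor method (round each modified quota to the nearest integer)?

Adams: A 21, B 6, C 4, D 5.
Webster: A 22, B 5, C 4, D 5.
B gets 6 under Adams and 5 under Webster.

Adams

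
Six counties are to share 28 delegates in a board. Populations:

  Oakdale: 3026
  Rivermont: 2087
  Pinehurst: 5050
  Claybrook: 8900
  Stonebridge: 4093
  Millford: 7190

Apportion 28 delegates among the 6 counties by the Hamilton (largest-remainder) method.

Oakdale: 3; Rivermont: 2; Pinehurst: 5; Claybrook: 8; Stonebridge: 4; Millford: 6

Standard divisor: 30346 ÷ 28 ≈ 1083.786.
Standard quotas: Oakdale 2.7921, Rivermont 1.9257, Pinehurst 4.6596, Claybrook 8.2120, Stonebridge 3.7766, Millford 6.6342.
Lower quotas: Oakdale 2, Rivermont 1, Pinehurst 4, Claybrook 8, Stonebridge 3, Millford 6 (sum 24, leaving 4 seats).
Remainders in descending order: Rivermont 0.9257, Oakdale 0.7921, Stonebridge 0.7766, Pinehurst 0.6596, Millford 0.6342, Claybrook 0.2120.
Largest remainders: Rivermont, Oakdale, Stonebridge, Pinehurst receive the extra seats.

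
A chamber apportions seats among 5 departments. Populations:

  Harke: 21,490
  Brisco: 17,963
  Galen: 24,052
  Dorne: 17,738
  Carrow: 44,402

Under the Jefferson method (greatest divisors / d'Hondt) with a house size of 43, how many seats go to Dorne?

6

Standard divisor 125645/43 ≈ 2921.977; standard quotas: Harke 7.355, Brisco 6.148, Galen 8.231, Dorne 6.071, Carrow 15.196.
Rounding down gives 7, 6, 8, 6, 15 = 42 seats, so the divisor must be adjusted.
With modified divisor 2700: modified quotas Harke 7.959, Brisco 6.653, Galen 8.908, Dorne 6.570, Carrow 16.445.
Rounding down: Harke 7, Brisco 6, Galen 8, Dorne 6, Carrow 16 (total 43).
Dorne receives 6.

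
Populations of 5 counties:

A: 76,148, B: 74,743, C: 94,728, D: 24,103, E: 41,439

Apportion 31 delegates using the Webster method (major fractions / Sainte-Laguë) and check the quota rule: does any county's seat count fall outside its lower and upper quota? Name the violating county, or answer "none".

Standard quotas: A 7.586, B 7.446, C 9.437, D 2.401, E 4.128.
Webster allocation: A 8, B 7, C 10, D 2, E 4.
Every allocation lies between the lower and upper quota.

none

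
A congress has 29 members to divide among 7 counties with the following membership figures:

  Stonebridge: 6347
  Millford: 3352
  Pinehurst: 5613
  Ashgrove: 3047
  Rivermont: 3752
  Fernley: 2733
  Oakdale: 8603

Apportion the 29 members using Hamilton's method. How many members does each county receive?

Stonebridge 6, Millford 3, Pinehurst 5, Ashgrove 3, Rivermont 3, Fernley 2, Oakdale 7

The standard divisor is 33447/29 ≈ 1153.345.
Standard quotas: Stonebridge 5.5031, Millford 2.9063, Pinehurst 4.8667, Ashgrove 2.6419, Rivermont 3.2531, Fernley 2.3696, Oakdale 7.4592.
Lower quotas: Stonebridge 5, Millford 2, Pinehurst 4, Ashgrove 2, Rivermont 3, Fernley 2, Oakdale 7 (sum 25, leaving 4 seats).
Remainders in descending order: Millford 0.9063, Pinehurst 0.8667, Ashgrove 0.6419, Stonebridge 0.5031, Oakdale 0.4592, Fernley 0.3696, Rivermont 0.2531.
The surplus seats go to Millford, Pinehurst, Ashgrove, Stonebridge.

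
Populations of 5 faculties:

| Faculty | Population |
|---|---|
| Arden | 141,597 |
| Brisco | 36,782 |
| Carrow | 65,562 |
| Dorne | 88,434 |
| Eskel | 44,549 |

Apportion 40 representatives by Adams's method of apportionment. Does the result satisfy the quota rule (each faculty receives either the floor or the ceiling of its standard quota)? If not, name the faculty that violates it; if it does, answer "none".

none

Standard quotas: Arden 15.027, Brisco 3.903, Carrow 6.958, Dorne 9.385, Eskel 4.728.
Adams allocation: Arden 15, Brisco 4, Carrow 7, Dorne 9, Eskel 5.
Every allocation lies between the lower and upper quota.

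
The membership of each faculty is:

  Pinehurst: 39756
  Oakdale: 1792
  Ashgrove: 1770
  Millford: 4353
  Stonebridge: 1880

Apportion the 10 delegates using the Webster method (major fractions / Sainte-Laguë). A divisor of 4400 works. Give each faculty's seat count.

With modified divisor 4400: modified quotas Pinehurst 9.035, Oakdale 0.407, Ashgrove 0.402, Millford 0.989, Stonebridge 0.427.
Rounding to the nearest integer: Pinehurst 9, Oakdale 0, Ashgrove 0, Millford 1, Stonebridge 0 (total 10).

Pinehurst: 9, Oakdale: 0, Ashgrove: 0, Millford: 1, Stonebridge: 0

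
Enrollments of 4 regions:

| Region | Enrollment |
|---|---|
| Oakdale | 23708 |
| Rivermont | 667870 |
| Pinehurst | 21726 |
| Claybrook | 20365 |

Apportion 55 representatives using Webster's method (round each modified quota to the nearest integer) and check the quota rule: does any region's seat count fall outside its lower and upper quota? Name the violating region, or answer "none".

Standard quotas: Oakdale 1.777, Rivermont 50.067, Pinehurst 1.629, Claybrook 1.527.
Webster allocation: Oakdale 2, Rivermont 49, Pinehurst 2, Claybrook 2.
Rivermont has quota 50.067 (lower 50, upper 51) but receives 49 — outside the quota interval.

Rivermont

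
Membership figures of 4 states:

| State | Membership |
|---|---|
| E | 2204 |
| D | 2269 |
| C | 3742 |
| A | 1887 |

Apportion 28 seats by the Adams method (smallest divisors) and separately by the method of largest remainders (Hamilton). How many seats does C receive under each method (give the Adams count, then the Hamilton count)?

10 and 11

Adams: E 6, D 7, C 10, A 5.
Hamilton: E 6, D 6, C 11, A 5.
C gets 10 under Adams and 11 under Hamilton.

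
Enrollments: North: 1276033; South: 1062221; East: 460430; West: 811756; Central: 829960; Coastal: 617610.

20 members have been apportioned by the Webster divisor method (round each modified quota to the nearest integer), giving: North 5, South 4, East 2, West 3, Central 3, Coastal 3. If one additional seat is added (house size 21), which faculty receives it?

Priority for the next seat is population ÷ (current seats + 0.5).
Priorities: North 232006.000, South 236049.111, East 184172.000, West 231930.286, Central 237131.429, Coastal 176460.000.
Highest priority: Central.

Central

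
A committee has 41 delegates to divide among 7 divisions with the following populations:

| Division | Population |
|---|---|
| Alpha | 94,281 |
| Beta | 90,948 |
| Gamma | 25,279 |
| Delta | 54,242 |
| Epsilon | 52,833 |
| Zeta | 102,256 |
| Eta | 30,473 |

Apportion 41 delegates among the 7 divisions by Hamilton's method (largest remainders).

Alpha 9; Beta 8; Gamma 2; Delta 5; Epsilon 5; Zeta 9; Eta 3

Standard divisor: 450312 ÷ 41 ≈ 10983.22.
Standard quotas: Alpha 8.5841, Beta 8.2806, Gamma 2.3016, Delta 4.9386, Epsilon 4.8103, Zeta 9.3102, Eta 2.7745.
Lower quotas: Alpha 8, Beta 8, Gamma 2, Delta 4, Epsilon 4, Zeta 9, Eta 2 (sum 37, leaving 4 seats).
Remainders in descending order: Delta 0.9386, Epsilon 0.8103, Eta 0.7745, Alpha 0.5841, Zeta 0.3102, Gamma 0.3016, Beta 0.2806.
The surplus seats go to Delta, Epsilon, Eta, Alpha.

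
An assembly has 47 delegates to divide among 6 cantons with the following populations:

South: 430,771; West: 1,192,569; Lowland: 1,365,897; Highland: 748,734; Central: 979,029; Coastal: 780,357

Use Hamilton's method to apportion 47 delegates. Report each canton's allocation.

Standard divisor: 5497357 ÷ 47 ≈ 116965.043.
Standard quotas: South 3.6829, West 10.1959, Lowland 11.6778, Highland 6.4013, Central 8.3703, Coastal 6.6717.
Lower quotas: South 3, West 10, Lowland 11, Highland 6, Central 8, Coastal 6 (sum 44, leaving 3 seats).
Remainders in descending order: South 0.6829, Lowland 0.6778, Coastal 0.6717, Highland 0.4013, Central 0.3703, West 0.1959.
Largest remainders: South, Lowland, Coastal receive the extra seats.

South 4, West 10, Lowland 12, Highland 6, Central 8, Coastal 7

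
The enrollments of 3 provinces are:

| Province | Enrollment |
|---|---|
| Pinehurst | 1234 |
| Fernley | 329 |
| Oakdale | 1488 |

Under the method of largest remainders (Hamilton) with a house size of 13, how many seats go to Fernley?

2

The standard divisor is 3051/13 ≈ 234.692.
Standard quotas: Pinehurst 5.258, Fernley 1.402, Oakdale 6.340.
Lower quotas: Pinehurst 5, Fernley 1, Oakdale 6 (sum 12, leaving 1 seat).
Remainders in descending order: Fernley 0.402, Oakdale 0.340, Pinehurst 0.258.
Largest remainder: Fernley receives the extra seat.
Fernley receives 2.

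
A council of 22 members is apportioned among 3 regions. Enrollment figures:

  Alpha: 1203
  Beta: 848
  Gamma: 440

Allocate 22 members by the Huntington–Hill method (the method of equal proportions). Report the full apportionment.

Alpha 11, Beta 7, Gamma 4

With divisor 114: modified quotas Alpha 10.553, Beta 7.439, Gamma 3.860.
Geometric-mean thresholds: Alpha √(10·11)=10.488, Beta √(7·8)=7.483, Gamma √(3·4)=3.464.
Each quota rounded against its threshold gives Alpha 11, Beta 7, Gamma 4 (total 22).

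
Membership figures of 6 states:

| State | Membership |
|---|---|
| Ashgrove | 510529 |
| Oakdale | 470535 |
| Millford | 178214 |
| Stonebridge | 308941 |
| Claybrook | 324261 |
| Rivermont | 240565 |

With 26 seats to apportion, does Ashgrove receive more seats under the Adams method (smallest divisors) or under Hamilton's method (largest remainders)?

Hamilton

Adams: Ashgrove 6, Oakdale 6, Millford 3, Stonebridge 4, Claybrook 4, Rivermont 3.
Hamilton: Ashgrove 7, Oakdale 6, Millford 2, Stonebridge 4, Claybrook 4, Rivermont 3.
Ashgrove gets 6 under Adams and 7 under Hamilton.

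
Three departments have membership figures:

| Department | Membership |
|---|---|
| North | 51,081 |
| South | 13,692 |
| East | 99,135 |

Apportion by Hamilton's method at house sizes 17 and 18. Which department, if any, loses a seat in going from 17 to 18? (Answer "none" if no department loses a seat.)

South

At 17 seats: North 5, South 2, East 10.
At 18 seats: North 6, South 1, East 11.
South drops from 2 to 1.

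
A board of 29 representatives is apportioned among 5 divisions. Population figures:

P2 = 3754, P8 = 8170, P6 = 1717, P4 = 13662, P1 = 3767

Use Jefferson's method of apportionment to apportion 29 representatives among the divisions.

P2 3, P8 8, P6 1, P4 14, P1 3

Standard divisor 31070/29 ≈ 1071.379; standard quotas: P2 3.504, P8 7.626, P6 1.603, P4 12.752, P1 3.516.
Rounding down gives 3, 7, 1, 12, 3 = 26 seats, so the divisor must be adjusted.
With modified divisor 960: modified quotas P2 3.910, P8 8.510, P6 1.789, P4 14.231, P1 3.924.
Rounding down: P2 3, P8 8, P6 1, P4 14, P1 3 (total 29).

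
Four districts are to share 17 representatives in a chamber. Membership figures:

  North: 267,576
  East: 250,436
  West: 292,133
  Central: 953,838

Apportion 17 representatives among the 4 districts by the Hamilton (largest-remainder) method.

Standard divisor: 1763983 ÷ 17 ≈ 103763.706.
Standard quotas: North 2.5787, East 2.4135, West 2.8154, Central 9.1924.
Lower quotas: North 2, East 2, West 2, Central 9 (sum 15, leaving 2 seats).
Remainders in descending order: West 0.8154, North 0.5787, East 0.4135, Central 0.1924.
The surplus seats go to West, North.

North 3, East 2, West 3, Central 9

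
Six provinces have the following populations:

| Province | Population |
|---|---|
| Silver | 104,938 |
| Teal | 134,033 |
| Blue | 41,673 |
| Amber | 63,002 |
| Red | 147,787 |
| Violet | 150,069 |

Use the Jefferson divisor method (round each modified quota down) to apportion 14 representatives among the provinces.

Standard divisor 641502/14 ≈ 45821.571; standard quotas: Silver 2.290, Teal 2.925, Blue 0.909, Amber 1.375, Red 3.225, Violet 3.275.
Rounding down gives 2, 2, 0, 1, 3, 3 = 11 seats, so the divisor must be adjusted.
With modified divisor 37200: modified quotas Silver 2.821, Teal 3.603, Blue 1.120, Amber 1.694, Red 3.973, Violet 4.034.
Rounding down: Silver 2, Teal 3, Blue 1, Amber 1, Red 3, Violet 4 (total 14).

Silver=2; Teal=3; Blue=1; Amber=1; Red=3; Violet=4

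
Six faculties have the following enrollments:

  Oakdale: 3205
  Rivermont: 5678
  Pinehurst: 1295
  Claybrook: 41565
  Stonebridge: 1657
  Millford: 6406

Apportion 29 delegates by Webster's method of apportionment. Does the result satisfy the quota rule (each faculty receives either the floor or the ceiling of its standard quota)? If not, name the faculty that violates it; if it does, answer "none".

Claybrook

Standard quotas: Oakdale 1.554, Rivermont 2.753, Pinehurst 0.628, Claybrook 20.155, Stonebridge 0.803, Millford 3.106.
Webster allocation: Oakdale 2, Rivermont 3, Pinehurst 1, Claybrook 19, Stonebridge 1, Millford 3.
Claybrook has quota 20.155 (lower 20, upper 21) but receives 19 — outside the quota interval.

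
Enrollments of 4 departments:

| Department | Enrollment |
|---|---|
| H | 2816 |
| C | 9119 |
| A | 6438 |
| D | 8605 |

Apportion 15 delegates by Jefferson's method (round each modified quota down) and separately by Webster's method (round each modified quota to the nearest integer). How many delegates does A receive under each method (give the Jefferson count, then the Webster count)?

4 and 3

Jefferson: H 1, C 5, A 4, D 5.
Webster: H 2, C 5, A 3, D 5.
A gets 4 under Jefferson and 3 under Webster.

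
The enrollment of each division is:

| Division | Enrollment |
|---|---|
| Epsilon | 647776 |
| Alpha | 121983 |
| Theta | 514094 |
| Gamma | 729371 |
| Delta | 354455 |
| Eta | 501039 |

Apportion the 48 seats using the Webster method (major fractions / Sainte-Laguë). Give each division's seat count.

Epsilon 11; Alpha 2; Theta 9; Gamma 12; Delta 6; Eta 8

Standard divisor 2868718/48 ≈ 59764.958; standard quotas: Epsilon 10.839, Alpha 2.041, Theta 8.602, Gamma 12.204, Delta 5.931, Eta 8.383.
Rounding to the nearest integer gives Epsilon 11, Alpha 2, Theta 9, Gamma 12, Delta 6, Eta 8 — total 48, matching the house size, so no adjustment is needed.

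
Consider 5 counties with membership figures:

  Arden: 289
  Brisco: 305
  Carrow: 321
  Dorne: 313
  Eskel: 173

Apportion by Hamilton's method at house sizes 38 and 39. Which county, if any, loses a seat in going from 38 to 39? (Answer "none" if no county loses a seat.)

none

At 38 seats: Arden 8, Brisco 8, Carrow 9, Dorne 8, Eskel 5.
At 39 seats: Arden 8, Brisco 8, Carrow 9, Dorne 9, Eskel 5.
No county's allocation decreased.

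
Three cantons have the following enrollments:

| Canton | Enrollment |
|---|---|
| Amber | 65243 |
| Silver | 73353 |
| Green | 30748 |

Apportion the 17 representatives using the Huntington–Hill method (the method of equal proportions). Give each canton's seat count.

Amber: 7; Silver: 7; Green: 3

With divisor 9935: modified quotas Amber 6.567, Silver 7.383, Green 3.095.
Geometric-mean thresholds: Amber √(6·7)=6.481, Silver √(7·8)=7.483, Green √(3·4)=3.464.
Each quota rounded against its threshold gives Amber 7, Silver 7, Green 3 (total 17).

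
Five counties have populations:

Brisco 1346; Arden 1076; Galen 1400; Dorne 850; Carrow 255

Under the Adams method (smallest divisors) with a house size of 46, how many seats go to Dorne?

Standard divisor 4927/46 ≈ 107.109; standard quotas: Brisco 12.567, Arden 10.046, Galen 13.071, Dorne 7.936, Carrow 2.381.
Rounding up gives 13, 11, 14, 8, 3 = 49 seats, so the divisor must be adjusted.
With modified divisor 114: modified quotas Brisco 11.807, Arden 9.439, Galen 12.281, Dorne 7.456, Carrow 2.237.
Rounding up: Brisco 12, Arden 10, Galen 13, Dorne 8, Carrow 3 (total 46).
Dorne receives 8.

8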